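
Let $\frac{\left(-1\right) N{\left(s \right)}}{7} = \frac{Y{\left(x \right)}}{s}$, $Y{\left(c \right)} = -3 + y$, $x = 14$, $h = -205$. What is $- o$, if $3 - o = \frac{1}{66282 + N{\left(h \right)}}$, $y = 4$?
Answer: $- \frac{40763246}{13587817} \approx -3.0$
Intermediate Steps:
$Y{\left(c \right)} = 1$ ($Y{\left(c \right)} = -3 + 4 = 1$)
$N{\left(s \right)} = - \frac{7}{s}$ ($N{\left(s \right)} = - 7 \cdot 1 \frac{1}{s} = - \frac{7}{s}$)
$o = \frac{40763246}{13587817}$ ($o = 3 - \frac{1}{66282 - \frac{7}{-205}} = 3 - \frac{1}{66282 - - \frac{7}{205}} = 3 - \frac{1}{66282 + \frac{7}{205}} = 3 - \frac{1}{\frac{13587817}{205}} = 3 - \frac{205}{13587817} = \frac{40763246}{13587817} \approx 3.0$)
$- o = \left(-1\right) \frac{40763246}{13587817} = - \frac{40763246}{13587817}$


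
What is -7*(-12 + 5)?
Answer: 49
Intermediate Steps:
-7*(-12 + 5) = -7*(-7) = 49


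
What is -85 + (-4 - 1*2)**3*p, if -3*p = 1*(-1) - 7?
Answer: -661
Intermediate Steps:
p = 8/3 (p = -(1*(-1) - 7)/3 = -(-1 - 7)/3 = -1/3*(-8) = 8/3 ≈ 2.6667)
-85 + (-4 - 1*2)**3*p = -85 + (-4 - 1*2)**3*(8/3) = -85 + (-4 - 2)**3*(8/3) = -85 + (-6)**3*(8/3) = -85 - 216*8/3 = -85 - 576 = -661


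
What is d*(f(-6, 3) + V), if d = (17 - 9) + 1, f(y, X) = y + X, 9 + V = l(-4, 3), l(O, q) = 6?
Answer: -54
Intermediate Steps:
V = -3 (V = -9 + 6 = -3)
f(y, X) = X + y
d = 9 (d = 8 + 1 = 9)
d*(f(-6, 3) + V) = 9*((3 - 6) - 3) = 9*(-3 - 3) = 9*(-6) = -54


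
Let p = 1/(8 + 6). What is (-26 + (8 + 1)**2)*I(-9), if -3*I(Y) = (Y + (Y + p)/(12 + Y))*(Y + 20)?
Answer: 304315/126 ≈ 2415.2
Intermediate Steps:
p = 1/14 ≈ 0.071429
I(Y) = -(20 + Y)*(Y + (1/14 + Y)/(12 + Y))/3 (I(Y) = -(Y + (Y + 1/14)/(12 + Y))*(Y + 20)/3 = -(Y + (1/14 + Y)/(12 + Y))*(20 + Y)/3 = -(20 + Y)*(Y + (1/14 + Y)/(12 + Y))/3)
(-26 + (8 + 1)**2)*I(-9) = (-26 + (8 + 1)**2)*((-20 - 3641*(-9) - 462*(-9)**2 - 14*(-9)**3)/(42*(12 - 9))) = (-26 + 9**2)*((1/42)*(-20 + 32769 - 462*81 - 14*(-729))/3) = (-26 + 81)*((1/42)*(1/3)*(-20 + 32769 - 37422 + 10206)) = 55*((1/42)*(1/3)*5533) = 55*(5533/126) = 304315/126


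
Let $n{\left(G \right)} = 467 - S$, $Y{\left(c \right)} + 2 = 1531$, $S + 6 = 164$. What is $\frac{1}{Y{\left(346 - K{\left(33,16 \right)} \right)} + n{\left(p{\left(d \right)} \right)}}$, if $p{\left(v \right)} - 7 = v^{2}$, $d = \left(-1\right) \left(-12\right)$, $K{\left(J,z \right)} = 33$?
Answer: $\frac{1}{1838} \approx 0.00054407$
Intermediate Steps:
$S = 158$ ($S = -6 + 164 = 158$)
$Y{\left(c \right)} = 1529$ ($Y{\left(c \right)} = -2 + 1531 = 1529$)
$d = 12$
$p{\left(v \right)} = 7 + v^{2}$
$n{\left(G \right)} = 309$ ($n{\left(G \right)} = 467 - 158 = 309$)
$\frac{1}{Y{\left(346 - K{\left(33,16 \right)} \right)} + n{\left(p{\left(d \right)} \right)}} = \frac{1}{1529 + 309} = \frac{1}{1838}$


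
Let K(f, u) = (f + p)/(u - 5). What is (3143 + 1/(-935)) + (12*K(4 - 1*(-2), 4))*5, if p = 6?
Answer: 2265504/935 ≈ 2423.0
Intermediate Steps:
K(f, u) = (6 + f)/(-5 + u) (K(f, u) = (f + 6)/(u - 5) = (6 + f)/(-5 + u))
(3143 + 1/(-935)) + (12*K(4 - 1*(-2), 4))*5 = (3143 + 1/(-935)) + (12*((6 + (4 - 1*(-2)))/(-5 + 4)))*5 = (3143 - 1/935) + (12*((6 + (4 + 2))/(-1)))*5 = 2938704/935 + (12*(-(6 + 6)))*5 = 2938704/935 + (12*(-1*12))*5 = 2938704/935 + (12*(-12))*5 = 2938704/935 - 144*5 = 2938704/935 - 720 = 2265504/935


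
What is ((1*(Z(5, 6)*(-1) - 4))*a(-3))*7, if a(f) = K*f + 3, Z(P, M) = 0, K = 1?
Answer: 0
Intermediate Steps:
a(f) = 3 + f (a(f) = 1*f + 3 = f + 3 = 3 + f)
((1*(Z(5, 6)*(-1) - 4))*a(-3))*7 = ((1*(0*(-1) - 4))*(3 - 3))*7 = ((1*(0 - 4))*0)*7 = ((1*(-4))*0)*7 = -4*0*7 = 0*7 = 0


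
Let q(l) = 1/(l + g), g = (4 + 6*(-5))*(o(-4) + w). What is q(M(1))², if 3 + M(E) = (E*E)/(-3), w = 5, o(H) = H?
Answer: 9/7744 ≈ 0.0011622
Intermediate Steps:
g = -26 (g = (4 + 6*(-5))*(-4 + 5) = (4 - 30)*1 = -26*1 = -26)
M(E) = -3 - E²/3 (M(E) = -3 + (E*E)/(-3) = -3 + E²*(-⅓) = -3 - E²/3)
q(l) = 1/(-26 + l) (q(l) = 1/(l - 26) = 1/(-26 + l))
q(M(1))² = (1/(-26 + (-3 - ⅓*1²)))² = (1/(-26 + (-3 - ⅓*1)))² = (1/(-26 + (-3 - ⅓)))² = (1/(-26 - 10/3))² = (1/(-88/3))² = (-3/88)² = 9/7744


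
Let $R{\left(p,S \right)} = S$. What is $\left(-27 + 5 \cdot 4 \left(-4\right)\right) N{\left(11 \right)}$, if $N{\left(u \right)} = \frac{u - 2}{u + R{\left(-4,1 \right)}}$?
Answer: $- \frac{321}{4} \approx -80.25$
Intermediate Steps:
$N{\left(u \right)} = \frac{-2 + u}{1 + u}$ ($N{\left(u \right)} = \frac{u - 2}{u + 1} = \frac{-2 + u}{1 + u}$)
$\left(-27 + 5 \cdot 4 \left(-4\right)\right) N{\left(11 \right)} = \left(-27 + 5 \cdot 4 \left(-4\right)\right) \frac{-2 + 11}{1 + 11} = \left(-27 + 20 \left(-4\right)\right) \frac{1}{12} \cdot 9 = \left(-27 - 80\right) \frac{1}{12} \cdot 9 = \left(-107\right) \frac{3}{4} = - \frac{321}{4}$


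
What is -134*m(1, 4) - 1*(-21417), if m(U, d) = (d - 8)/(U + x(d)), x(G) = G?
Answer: 107621/5 ≈ 21524.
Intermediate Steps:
m(U, d) = (-8 + d)/(U + d) (m(U, d) = (d - 8)/(U + d) = (-8 + d)/(U + d))
-134*m(1, 4) - 1*(-21417) = -134*(-8 + 4)/(1 + 4) - 1*(-21417) = -134*(-4)/5 + 21417 = -134*(-4/5) + 21417 = 536/5 + 21417 = 107621/5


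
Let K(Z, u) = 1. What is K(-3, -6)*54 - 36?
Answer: 18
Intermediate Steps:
K(-3, -6)*54 - 36 = 1*54 - 36 = 54 - 36 = 18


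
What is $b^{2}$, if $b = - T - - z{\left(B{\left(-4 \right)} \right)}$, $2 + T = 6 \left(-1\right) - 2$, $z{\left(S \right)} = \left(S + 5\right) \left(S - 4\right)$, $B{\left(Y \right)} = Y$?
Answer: $4$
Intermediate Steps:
$z{\left(S \right)} = \left(-4 + S\right) \left(5 + S\right)$ ($z{\left(S \right)} = \left(5 + S\right) \left(-4 + S\right) = \left(-4 + S\right) \left(5 + S\right)$)
$T = -10$ ($T = -2 + \left(6 \left(-1\right) - 2\right) = -2 - 8 = -10$)
$b = 2$ ($b = \left(-1\right) \left(-10\right) - \left(24 - 16\right) = 10 + \left(\left(-20 - 4 + 16\right) + 0\right) = 10 + \left(-8 + 0\right) = 10 - 8 = 2$)
$b^{2} = 2^{2} = 4$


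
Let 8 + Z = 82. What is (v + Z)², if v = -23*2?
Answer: 784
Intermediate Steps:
v = -46
Z = 74 (Z = -8 + 82 = 74)
(v + Z)² = (-46 + 74)² = 28² = 784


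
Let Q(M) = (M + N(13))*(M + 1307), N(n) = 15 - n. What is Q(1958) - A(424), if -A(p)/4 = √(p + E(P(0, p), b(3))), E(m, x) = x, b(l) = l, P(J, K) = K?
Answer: 6399400 + 4*√427 ≈ 6.3995e+6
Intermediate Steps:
Q(M) = (2 + M)*(1307 + M) (Q(M) = (M + (15 - 1*13))*(M + 1307) = (M + (15 - 13))*(1307 + M) = (M + 2)*(1307 + M) = (2 + M)*(1307 + M))
A(p) = -4*√(3 + p) (A(p) = -4*√(p + 3) = -4*√(3 + p))
Q(1958) - A(424) = (2614 + 1958² + 1309*1958) - (-4)*√(3 + 424) = (2614 + 3833764 + 2563022) - (-4)*√427 = 6399400 + 4*√427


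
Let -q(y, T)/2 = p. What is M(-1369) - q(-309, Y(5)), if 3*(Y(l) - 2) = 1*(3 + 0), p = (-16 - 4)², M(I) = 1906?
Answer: 2706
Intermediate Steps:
p = 400 (p = (-20)² = 400)
Y(l) = 3 (Y(l) = 2 + (1*(3 + 0))/3 = 2 + (1*3)/3 = 2 + (⅓)*3 = 2 + 1 = 3)
q(y, T) = -800 (q(y, T) = -2*400 = -800)
M(-1369) - q(-309, Y(5)) = 1906 - 1*(-800) = 1906 + 800 = 2706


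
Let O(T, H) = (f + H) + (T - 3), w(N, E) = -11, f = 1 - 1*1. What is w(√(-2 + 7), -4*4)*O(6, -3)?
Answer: 0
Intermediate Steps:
f = 0 (f = 1 - 1 = 0)
O(T, H) = -3 + H + T (O(T, H) = (0 + H) + (T - 3) = H + (-3 + T) = -3 + H + T)
w(√(-2 + 7), -4*4)*O(6, -3) = -11*(-3 - 3 + 6) = -11*0 = 0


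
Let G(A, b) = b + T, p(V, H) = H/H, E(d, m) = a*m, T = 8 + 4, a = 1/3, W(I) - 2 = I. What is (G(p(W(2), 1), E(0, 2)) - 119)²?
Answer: 101761/9 ≈ 11307.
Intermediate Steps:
W(I) = 2 + I
a = ⅓ ≈ 0.33333
T = 12
E(d, m) = m/3
p(V, H) = 1
G(A, b) = 12 + b (G(A, b) = b + 12 = 12 + b)
(G(p(W(2), 1), E(0, 2)) - 119)² = ((12 + (⅓)*2) - 119)² = ((12 + ⅔) - 119)² = (38/3 - 119)² = (-319/3)² = 101761/9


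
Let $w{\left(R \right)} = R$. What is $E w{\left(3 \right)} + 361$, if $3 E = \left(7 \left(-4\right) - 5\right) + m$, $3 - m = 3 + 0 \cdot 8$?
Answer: $328$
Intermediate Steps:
$m = 0$ ($m = 3 - \left(3 + 0 \cdot 8\right) = 3 - \left(3 + 0\right) = 3 - 3 = 0$)
$E = -11$ ($E = \frac{\left(7 \left(-4\right) - 5\right) + 0}{3} = \frac{\left(-28 - 5\right) + 0}{3} = \frac{-33 + 0}{3} = \frac{1}{3} \left(-33\right) = -11$)
$E w{\left(3 \right)} + 361 = \left(-11\right) 3 + 361 = -33 + 361 = 328$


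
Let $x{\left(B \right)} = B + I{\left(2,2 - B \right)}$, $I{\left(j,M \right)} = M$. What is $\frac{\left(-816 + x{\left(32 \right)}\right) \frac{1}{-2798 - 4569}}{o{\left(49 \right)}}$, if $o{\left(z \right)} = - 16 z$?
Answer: $- \frac{407}{2887864} \approx -0.00014093$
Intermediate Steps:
$x{\left(B \right)} = 2$ ($x{\left(B \right)} = B - \left(-2 + B\right) = 2$)
$\frac{\left(-816 + x{\left(32 \right)}\right) \frac{1}{-2798 - 4569}}{o{\left(49 \right)}} = \frac{\left(-816 + 2\right) \frac{1}{-2798 - 4569}}{\left(-16\right) 49} = \frac{\left(-814\right) \frac{1}{-7367}}{-784} = \left(-814\right) \left(- \frac{1}{7367}\right) \left(- \frac{1}{784}\right) = \frac{814}{7367} \left(- \frac{1}{784}\right) = - \frac{407}{2887864}$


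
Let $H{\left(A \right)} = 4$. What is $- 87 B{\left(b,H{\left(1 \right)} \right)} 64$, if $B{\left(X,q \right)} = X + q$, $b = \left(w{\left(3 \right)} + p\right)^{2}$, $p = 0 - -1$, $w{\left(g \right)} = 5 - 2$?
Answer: $-111360$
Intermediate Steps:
$w{\left(g \right)} = 3$
$p = 1$ ($p = 0 + 1 = 1$)
$b = 16$ ($b = \left(3 + 1\right)^{2} = 4^{2} = 16$)
$- 87 B{\left(b,H{\left(1 \right)} \right)} 64 = - 87 \left(16 + 4\right) 64 = \left(-87\right) 20 \cdot 64 = \left(-1740\right) 64 = -111360$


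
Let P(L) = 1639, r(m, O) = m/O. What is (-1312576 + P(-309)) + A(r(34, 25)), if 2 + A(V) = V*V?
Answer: -819335719/625 ≈ -1.3109e+6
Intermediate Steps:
A(V) = -2 + V² (A(V) = -2 + V*V = -2 + V²)
(-1312576 + P(-309)) + A(r(34, 25)) = (-1312576 + 1639) + (-2 + (34/25)²) = -1310937 + (-2 + (34*(1/25))²) = -1310937 + (-2 + (34/25)²) = -1310937 + (-2 + 1156/625) = -1310937 - 94/625 = -819335719/625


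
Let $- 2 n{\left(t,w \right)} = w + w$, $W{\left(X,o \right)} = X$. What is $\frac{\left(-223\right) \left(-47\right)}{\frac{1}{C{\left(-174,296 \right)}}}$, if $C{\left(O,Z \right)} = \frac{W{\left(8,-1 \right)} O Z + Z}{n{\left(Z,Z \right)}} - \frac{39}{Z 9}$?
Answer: $\frac{12946078795}{888} \approx 1.4579 \cdot 10^{7}$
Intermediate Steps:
$n{\left(t,w \right)} = - w$ ($n{\left(t,w \right)} = - \frac{w + w}{2} = - \frac{2 w}{2} = - w$)
$C{\left(O,Z \right)} = - \frac{13}{3 Z} - \frac{Z + 8 O Z}{Z}$ ($C{\left(O,Z \right)} = \frac{8 O Z + Z}{\left(-1\right) Z} - \frac{39}{Z 9} = \left(8 O Z + Z\right) \left(- \frac{1}{Z}\right) - \frac{39}{9 Z} = \left(Z + 8 O Z\right) \left(- \frac{1}{Z}\right) - 39 \frac{1}{9 Z} = - \frac{Z + 8 O Z}{Z} - \frac{13}{3 Z} = - \frac{13}{3 Z} - \frac{Z + 8 O Z}{Z}$)
$\frac{\left(-223\right) \left(-47\right)}{\frac{1}{C{\left(-174,296 \right)}}} = \frac{\left(-223\right) \left(-47\right)}{\frac{1}{-1 - -1392 - \frac{13}{3 \cdot 296}}} = \frac{10481}{\frac{1}{-1 + 1392 - \frac{13}{888}}} = \frac{10481}{\frac{1}{\frac{1235195}{888}}} = \frac{10481}{\frac{888}{1235195}} = 10481 \cdot \frac{1235195}{888} = \frac{12946078795}{888}$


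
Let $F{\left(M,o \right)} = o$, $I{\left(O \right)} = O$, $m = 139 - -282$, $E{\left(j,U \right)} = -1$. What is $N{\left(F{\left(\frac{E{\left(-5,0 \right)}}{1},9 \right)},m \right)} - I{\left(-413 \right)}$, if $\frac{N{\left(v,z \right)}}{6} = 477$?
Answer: $3275$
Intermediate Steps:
$m = 421$ ($m = 139 + 282 = 421$)
$N{\left(v,z \right)} = 2862$ ($N{\left(v,z \right)} = 6 \cdot 477 = 2862$)
$N{\left(F{\left(\frac{E{\left(-5,0 \right)}}{1},9 \right)},m \right)} - I{\left(-413 \right)} = 2862 - -413 = 2862 + 413 = 3275$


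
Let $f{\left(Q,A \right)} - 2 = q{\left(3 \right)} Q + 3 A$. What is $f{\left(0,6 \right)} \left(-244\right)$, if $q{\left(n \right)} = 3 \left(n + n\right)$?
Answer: $-4880$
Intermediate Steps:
$q{\left(n \right)} = 6 n$ ($q{\left(n \right)} = 3 \cdot 2 n = 6 n$)
$f{\left(Q,A \right)} = 2 + 3 A + 18 Q$ ($f{\left(Q,A \right)} = 2 + \left(6 \cdot 3 Q + 3 A\right) = 2 + \left(18 Q + 3 A\right) = 2 + \left(3 A + 18 Q\right) = 2 + 3 A + 18 Q$)
$f{\left(0,6 \right)} \left(-244\right) = \left(2 + 3 \cdot 6 + 18 \cdot 0\right) \left(-244\right) = \left(2 + 18 + 0\right) \left(-244\right) = 20 \left(-244\right) = -4880$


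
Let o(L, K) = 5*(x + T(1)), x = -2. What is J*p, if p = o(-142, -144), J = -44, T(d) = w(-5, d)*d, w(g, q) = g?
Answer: 1540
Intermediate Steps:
T(d) = -5*d
o(L, K) = -35 (o(L, K) = 5*(-2 - 5*1) = 5*(-2 - 5) = 5*(-7) = -35)
p = -35
J*p = -44*(-35) = 1540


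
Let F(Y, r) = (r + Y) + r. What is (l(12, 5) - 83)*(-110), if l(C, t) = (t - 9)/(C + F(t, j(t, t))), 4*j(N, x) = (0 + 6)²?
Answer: 63998/7 ≈ 9142.6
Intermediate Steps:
j(N, x) = 9 (j(N, x) = (0 + 6)²/4 = (¼)*6² = (¼)*36 = 9)
F(Y, r) = Y + 2*r (F(Y, r) = (Y + r) + r = Y + 2*r)
l(C, t) = (-9 + t)/(18 + C + t) (l(C, t) = (t - 9)/(C + (t + 2*9)) = (-9 + t)/(C + (t + 18)) = (-9 + t)/(C + (18 + t)) = (-9 + t)/(18 + C + t))
(l(12, 5) - 83)*(-110) = ((-9 + 5)/(18 + 12 + 5) - 83)*(-110) = (-4/35 - 83)*(-110) = -2909/35*(-110) = 63998/7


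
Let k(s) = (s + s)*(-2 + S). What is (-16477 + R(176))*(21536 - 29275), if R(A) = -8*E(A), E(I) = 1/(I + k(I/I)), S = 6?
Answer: 2932864308/23 ≈ 1.2752e+8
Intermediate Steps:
k(s) = 8*s (k(s) = (s + s)*(-2 + 6) = (2*s)*4 = 8*s)
E(I) = 1/(8 + I) (E(I) = 1/(I + 8*(I/I)) = 1/(I + 8*1) = 1/(I + 8) = 1/(8 + I))
R(A) = -8/(8 + A)
(-16477 + R(176))*(21536 - 29275) = (-16477 - 8/(8 + 176))*(21536 - 29275) = (-16477 - 8/184)*(-7739) = (-16477 - 8*1/184)*(-7739) = (-16477 - 1/23)*(-7739) = -378972/23*(-7739) = 2932864308/23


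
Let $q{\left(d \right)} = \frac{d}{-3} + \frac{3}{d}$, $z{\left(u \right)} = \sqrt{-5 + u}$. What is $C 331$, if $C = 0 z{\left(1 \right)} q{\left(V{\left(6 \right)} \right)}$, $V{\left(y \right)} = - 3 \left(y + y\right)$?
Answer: $0$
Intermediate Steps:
$V{\left(y \right)} = - 6 y$ ($V{\left(y \right)} = - 3 \cdot 2 y = - 6 y$)
$q{\left(d \right)} = \frac{3}{d} - \frac{d}{3}$ ($q{\left(d \right)} = d \left(- \frac{1}{3}\right) + \frac{3}{d} = - \frac{d}{3} + \frac{3}{d} = \frac{3}{d} - \frac{d}{3}$)
$C = 0$ ($C = 0 \sqrt{-5 + 1} \left(\frac{3}{\left(-6\right) 6} - \frac{\left(-6\right) 6}{3}\right) = 0 \sqrt{-4} \left(\frac{3}{-36} - -12\right) = 0 \cdot 2 i \left(3 \left(- \frac{1}{36}\right) + 12\right) = 0 \left(- \frac{1}{12} + 12\right) = 0 \cdot \frac{143}{12} = 0$)
$C 331 = 0 \cdot 331 = 0$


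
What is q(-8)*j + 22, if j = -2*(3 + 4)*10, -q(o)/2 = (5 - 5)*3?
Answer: 22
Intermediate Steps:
q(o) = 0 (q(o) = -2*(5 - 5)*3 = -0*3 = -2*0 = 0)
j = -140 (j = -2*7*10 = -14*10 = -140)
q(-8)*j + 22 = 0*(-140) + 22 = 0 + 22 = 22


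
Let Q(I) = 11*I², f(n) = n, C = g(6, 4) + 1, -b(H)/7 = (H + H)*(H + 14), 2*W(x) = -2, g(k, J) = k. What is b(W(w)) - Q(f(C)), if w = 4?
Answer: -357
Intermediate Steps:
W(x) = -1 (W(x) = (½)*(-2) = -1)
b(H) = -14*H*(14 + H) (b(H) = -7*(H + H)*(H + 14) = -7*2*H*(14 + H) = -14*H*(14 + H))
C = 7 (C = 6 + 1 = 7)
b(W(w)) - Q(f(C)) = -14*(-1)*(14 - 1) - 11*7² = -14*(-1)*13 - 11*49 = 182 - 1*539 = 182 - 539 = -357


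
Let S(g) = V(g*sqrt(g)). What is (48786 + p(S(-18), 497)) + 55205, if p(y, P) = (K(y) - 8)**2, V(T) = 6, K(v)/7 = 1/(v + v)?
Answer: 14982625/144 ≈ 1.0405e+5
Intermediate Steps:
K(v) = 7/(2*v) (K(v) = 7/(v + v) = 7/((2*v)) = 7*(1/(2*v)) = 7/(2*v))
S(g) = 6
p(y, P) = (-8 + 7/(2*y))**2 (p(y, P) = (7/(2*y) - 8)**2 = (-8 + 7/(2*y))**2)
(48786 + p(S(-18), 497)) + 55205 = (48786 + (1/4)*(-7 + 16*6)**2/6**2) + 55205 = (48786 + (1/4)*(1/36)*(-7 + 96)**2) + 55205 = (48786 + (1/4)*(1/36)*89**2) + 55205 = (48786 + (1/4)*(1/36)*7921) + 55205 = (48786 + 7921/144) + 55205 = 7033105/144 + 55205 = 14982625/144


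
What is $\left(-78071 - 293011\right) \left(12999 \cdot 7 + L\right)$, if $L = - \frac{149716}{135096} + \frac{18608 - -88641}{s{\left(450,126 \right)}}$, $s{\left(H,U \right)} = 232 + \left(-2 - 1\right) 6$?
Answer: $- \frac{20449045709222198}{602303} \approx -3.3951 \cdot 10^{10}$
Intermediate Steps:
$s{\left(H,U \right)} = 214$ ($s{\left(H,U \right)} = 232 - 18 = 214$)
$L = \frac{903554480}{1806909}$ ($L = - \frac{149716}{135096} + \frac{18608 - -88641}{214} = \left(-149716\right) \frac{1}{135096} + \left(18608 + 88641\right) \frac{1}{214} = - \frac{37429}{33774} + 107249 \cdot \frac{1}{214} = - \frac{37429}{33774} + \frac{107249}{214} = \frac{903554480}{1806909} \approx 500.06$)
$\left(-78071 - 293011\right) \left(12999 \cdot 7 + L\right) = \left(-78071 - 293011\right) \left(12999 \cdot 7 + \frac{903554480}{1806909}\right) = \left(-78071 - 293011\right) \left(90993 + \frac{903554480}{1806909}\right) = \left(-78071 - 293011\right) \frac{165319625117}{1806909} = \left(-371082\right) \frac{165319625117}{1806909} = - \frac{20449045709222198}{602303}$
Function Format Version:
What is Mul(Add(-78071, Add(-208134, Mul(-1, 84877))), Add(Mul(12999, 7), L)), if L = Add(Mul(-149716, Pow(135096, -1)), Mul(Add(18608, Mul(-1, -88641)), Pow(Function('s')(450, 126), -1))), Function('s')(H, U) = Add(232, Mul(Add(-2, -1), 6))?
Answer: Rational(-20449045709222198, 602303) ≈ -3.3951e+10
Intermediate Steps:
Function('s')(H, U) = 214 (Function('s')(H, U) = Add(232, Mul(-3, 6)) = Add(232, -18) = 214)
L = Rational(903554480, 1806909) (L = Add(Mul(-149716, Pow(135096, -1)), Mul(Add(18608, Mul(-1, -88641)), Pow(214, -1))) = Add(Mul(-149716, Rational(1, 135096)), Mul(Add(18608, 88641), Rational(1, 214))) = Add(Rational(-37429, 33774), Mul(107249, Rational(1, 214))) = Add(Rational(-37429, 33774), Rational(107249, 214)) = Rational(903554480, 1806909) ≈ 500.06)
Mul(Add(-78071, Add(-208134, Mul(-1, 84877))), Add(Mul(12999, 7), L)) = Mul(Add(-78071, Add(-208134, Mul(-1, 84877))), Add(Mul(12999, 7), Rational(903554480, 1806909))) = Mul(Add(-78071, Add(-208134, -84877)), Add(90993, Rational(903554480, 1806909))) = Mul(Add(-78071, -293011), Rational(165319625117, 1806909)) = Mul(-371082, Rational(165319625117, 1806909)) = Rational(-20449045709222198, 602303)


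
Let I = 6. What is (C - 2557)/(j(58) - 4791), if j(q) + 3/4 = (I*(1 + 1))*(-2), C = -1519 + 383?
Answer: 4924/6421 ≈ 0.76686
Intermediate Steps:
C = -1136
j(q) = -99/4 (j(q) = -¾ + (6*(1 + 1))*(-2) = -¾ + (6*2)*(-2) = -¾ + 12*(-2) = -¾ - 24 = -99/4)
(C - 2557)/(j(58) - 4791) = (-1136 - 2557)/(-99/4 - 4791) = -3693/(-19263/4) = -3693*(-4/19263) = 4924/6421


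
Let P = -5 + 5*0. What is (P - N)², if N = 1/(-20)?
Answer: 9801/400 ≈ 24.503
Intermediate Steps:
N = -1/20 ≈ -0.050000
P = -5 (P = -5 + 0 = -5)
(P - N)² = (-5 - 1*(-1/20))² = (-5 + 1/20)² = (-99/20)² = 9801/400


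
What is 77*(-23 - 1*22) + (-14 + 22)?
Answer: -3457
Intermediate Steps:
77*(-23 - 1*22) + (-14 + 22) = 77*(-23 - 22) + 8 = 77*(-45) + 8 = -3465 + 8 = -3457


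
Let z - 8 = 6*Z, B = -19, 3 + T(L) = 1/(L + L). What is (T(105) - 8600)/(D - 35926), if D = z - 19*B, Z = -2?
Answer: 1806629/7469490 ≈ 0.24187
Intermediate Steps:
T(L) = -3 + 1/(2*L) (T(L) = -3 + 1/(L + L) = -3 + 1/(2*L))
z = -4 (z = 8 + 6*(-2) = 8 - 12 = -4)
D = 357 (D = -4 - 19*(-19) = -4 + 361 = 357)
(T(105) - 8600)/(D - 35926) = ((-3 + (1/2)/105) - 8600)/(357 - 35926) = ((-3 + (1/2)*(1/105)) - 8600)/(-35569) = ((-3 + 1/210) - 8600)*(-1/35569) = (-629/210 - 8600)*(-1/35569) = -1806629/210*(-1/35569) = 1806629/7469490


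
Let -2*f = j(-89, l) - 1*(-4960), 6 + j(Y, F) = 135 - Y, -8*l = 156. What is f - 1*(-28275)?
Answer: 25686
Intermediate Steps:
l = -39/2 (l = -⅛*156 = -39/2 ≈ -19.500)
j(Y, F) = 129 - Y (j(Y, F) = -6 + (135 - Y) = 129 - Y)
f = -2589 (f = -((129 - 1*(-89)) - 1*(-4960))/2 = -((129 + 89) + 4960)/2 = -(218 + 4960)/2 = -½*5178 = -2589)
f - 1*(-28275) = -2589 - 1*(-28275) = -2589 + 28275 = 25686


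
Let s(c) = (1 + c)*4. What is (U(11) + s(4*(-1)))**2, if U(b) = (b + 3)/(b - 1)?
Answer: 2809/25 ≈ 112.36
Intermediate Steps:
s(c) = 4 + 4*c
U(b) = (3 + b)/(-1 + b)
(U(11) + s(4*(-1)))**2 = ((3 + 11)/(-1 + 11) + (4 + 4*(4*(-1))))**2 = (14/10 + (4 + 4*(-4)))**2 = ((1/10)*14 + (4 - 16))**2 = (7/5 - 12)**2 = (-53/5)**2 = 2809/25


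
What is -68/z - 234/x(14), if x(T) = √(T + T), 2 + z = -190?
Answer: 17/48 - 117*√7/7 ≈ -43.868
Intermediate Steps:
z = -192 (z = -2 - 190 = -192)
x(T) = √2*√T (x(T) = √(2*T) = √2*√T)
-68/z - 234/x(14) = -68/(-192) - 234*√7/14 = -68*(-1/192) - 234*√7/14 = 17/48 - 117*√7/7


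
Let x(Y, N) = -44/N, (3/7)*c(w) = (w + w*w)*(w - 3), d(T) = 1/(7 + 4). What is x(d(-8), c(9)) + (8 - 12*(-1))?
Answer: 6289/315 ≈ 19.965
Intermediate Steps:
d(T) = 1/11
c(w) = 7*(-3 + w)*(w + w²)/3 (c(w) = 7*((w + w*w)*(w - 3))/3 = 7*((w + w²)*(-3 + w))/3 = 7*((-3 + w)*(w + w²))/3 = 7*(-3 + w)*(w + w²)/3)
x(d(-8), c(9)) + (8 - 12*(-1)) = -44*1/(21*(-3 + 9² - 2*9)) + (8 - 12*(-1)) = -44*1/(21*(-3 + 81 - 18)) + (8 + 12) = -44/((7/3)*9*60) + 20 = -44/1260 + 20 = -44*1/1260 + 20 = -11/315 + 20 = 6289/315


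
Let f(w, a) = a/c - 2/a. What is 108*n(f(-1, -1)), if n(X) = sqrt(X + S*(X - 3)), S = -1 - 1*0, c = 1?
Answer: 108*sqrt(3) ≈ 187.06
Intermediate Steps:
S = -1 (S = -1 + 0 = -1)
f(w, a) = a - 2/a (f(w, a) = a/1 - 2/a = a*1 - 2/a = a - 2/a)
n(X) = sqrt(3) (n(X) = sqrt(X - (X - 3)) = sqrt(X - (-3 + X)) = sqrt(X + (3 - X)) = sqrt(3))
108*n(f(-1, -1)) = 108*sqrt(3)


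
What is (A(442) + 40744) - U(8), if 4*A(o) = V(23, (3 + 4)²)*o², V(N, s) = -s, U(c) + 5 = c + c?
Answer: -2352476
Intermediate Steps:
U(c) = -5 + 2*c (U(c) = -5 + (c + c) = -5 + 2*c)
A(o) = -49*o²/4 (A(o) = ((-(3 + 4)²)*o²)/4 = ((-1*7²)*o²)/4 = ((-1*49)*o²)/4 = (-49*o²)/4 = -49*o²/4)
(A(442) + 40744) - U(8) = (-49/4*442² + 40744) - (-5 + 2*8) = (-49/4*195364 + 40744) - (-5 + 16) = (-2393209 + 40744) - 1*11 = -2352465 - 11 = -2352476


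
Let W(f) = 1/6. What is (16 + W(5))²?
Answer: 9409/36 ≈ 261.36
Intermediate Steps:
W(f) = ⅙
(16 + W(5))² = (16 + ⅙)² = (97/6)² = 9409/36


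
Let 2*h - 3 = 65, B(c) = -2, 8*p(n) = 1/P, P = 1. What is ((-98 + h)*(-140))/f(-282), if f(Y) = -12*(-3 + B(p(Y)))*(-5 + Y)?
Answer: -64/123 ≈ -0.52032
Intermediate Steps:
p(n) = ⅛ (p(n) = (⅛)/1 = (⅛)*1 = ⅛)
h = 34 (h = 3/2 + (½)*65 = 3/2 + 65/2 = 34)
f(Y) = -300 + 60*Y (f(Y) = -12*(-3 - 2)*(-5 + Y) = -(-60)*(-5 + Y) = -12*(25 - 5*Y) = -300 + 60*Y)
((-98 + h)*(-140))/f(-282) = ((-98 + 34)*(-140))/(-300 + 60*(-282)) = (-64*(-140))/(-300 - 16920) = 8960/(-17220) = 8960*(-1/17220) = -64/123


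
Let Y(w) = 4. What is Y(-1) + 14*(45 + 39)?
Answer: 1180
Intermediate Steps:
Y(-1) + 14*(45 + 39) = 4 + 14*(45 + 39) = 4 + 14*84 = 4 + 1176 = 1180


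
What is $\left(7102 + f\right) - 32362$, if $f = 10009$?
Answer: $-15251$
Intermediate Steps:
$\left(7102 + f\right) - 32362 = \left(7102 + 10009\right) - 32362 = 17111 - 32362 = -15251$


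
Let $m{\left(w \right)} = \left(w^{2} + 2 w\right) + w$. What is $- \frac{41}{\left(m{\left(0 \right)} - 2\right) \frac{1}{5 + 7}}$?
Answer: $246$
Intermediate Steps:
$m{\left(w \right)} = w^{2} + 3 w$
$- \frac{41}{\left(m{\left(0 \right)} - 2\right) \frac{1}{5 + 7}} = - \frac{41}{\left(0 \left(3 + 0\right) - 2\right) \frac{1}{5 + 7}} = - \frac{41}{\left(0 \cdot 3 - 2\right) \frac{1}{12}} = - \frac{41}{\left(0 - 2\right) \frac{1}{12}} = - \frac{41}{\left(-2\right) \frac{1}{12}} = - \frac{41}{- \frac{1}{6}} = \left(-41\right) \left(-6\right) = 246$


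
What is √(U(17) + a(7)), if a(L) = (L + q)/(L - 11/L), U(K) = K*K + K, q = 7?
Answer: √111397/19 ≈ 17.566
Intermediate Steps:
U(K) = K + K² (U(K) = K² + K = K + K²)
a(L) = (7 + L)/(L - 11/L) (a(L) = (L + 7)/(L - 11/L) = (7 + L)/(L - 11/L))
√(U(17) + a(7)) = √(17*(1 + 17) + 7*(7 + 7)/(-11 + 7²)) = √(17*18 + 7*14/(-11 + 49)) = √(306 + 7*14/38) = √(306 + 7*(1/38)*14) = √(306 + 49/19) = √(5863/19) = √111397/19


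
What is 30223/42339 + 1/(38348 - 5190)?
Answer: 1002176573/1403876562 ≈ 0.71386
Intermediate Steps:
30223/42339 + 1/(38348 - 5190) = 30223*(1/42339) + 1/33158 = 30223/42339 + 1/33158 = 1002176573/1403876562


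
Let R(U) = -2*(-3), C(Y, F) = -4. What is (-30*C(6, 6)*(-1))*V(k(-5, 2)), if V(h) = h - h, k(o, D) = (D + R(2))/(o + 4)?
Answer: 0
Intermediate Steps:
R(U) = 6
k(o, D) = (6 + D)/(4 + o) (k(o, D) = (D + 6)/(o + 4) = (6 + D)/(4 + o))
V(h) = 0
(-30*C(6, 6)*(-1))*V(k(-5, 2)) = -(-120)*(-1)*0 = -30*4*0 = -120*0 = 0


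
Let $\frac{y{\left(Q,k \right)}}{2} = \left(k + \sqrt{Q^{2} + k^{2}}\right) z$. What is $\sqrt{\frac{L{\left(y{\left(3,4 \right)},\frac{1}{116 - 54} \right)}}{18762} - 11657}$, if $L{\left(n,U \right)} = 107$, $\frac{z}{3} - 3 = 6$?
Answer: $\frac{i \sqrt{4103409383574}}{18762} \approx 107.97 i$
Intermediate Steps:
$z = 27$ ($z = 9 + 3 \cdot 6 = 9 + 18 = 27$)
$y{\left(Q,k \right)} = 54 k + 54 \sqrt{Q^{2} + k^{2}}$ ($y{\left(Q,k \right)} = 2 \left(k + \sqrt{Q^{2} + k^{2}}\right) 27 = 2 \left(27 k + 27 \sqrt{Q^{2} + k^{2}}\right) = 54 k + 54 \sqrt{Q^{2} + k^{2}}$)
$\sqrt{\frac{L{\left(y{\left(3,4 \right)},\frac{1}{116 - 54} \right)}}{18762} - 11657} = \sqrt{\frac{107}{18762} - 11657} = \sqrt{- \frac{218708527}{18762}} = \frac{i \sqrt{4103409383574}}{18762}$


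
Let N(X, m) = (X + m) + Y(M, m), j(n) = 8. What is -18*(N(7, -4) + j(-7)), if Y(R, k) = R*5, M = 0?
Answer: -198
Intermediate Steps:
Y(R, k) = 5*R
N(X, m) = X + m (N(X, m) = (X + m) + 5*0 = (X + m) + 0 = X + m)
-18*(N(7, -4) + j(-7)) = -18*((7 - 4) + 8) = -18*(3 + 8) = -18*11 = -198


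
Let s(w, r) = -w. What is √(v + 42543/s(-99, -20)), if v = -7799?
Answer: I*√891682/11 ≈ 85.844*I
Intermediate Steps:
√(v + 42543/s(-99, -20)) = √(-7799 + 42543/((-1*(-99)))) = √(-7799 + 42543/99) = √(-7799 + 42543*(1/99)) = √(-7799 + 4727/11) = √(-81062/11) = I*√891682/11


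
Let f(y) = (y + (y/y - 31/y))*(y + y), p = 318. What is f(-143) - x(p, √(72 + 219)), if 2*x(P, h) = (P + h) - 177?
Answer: 80959/2 - √291/2 ≈ 40471.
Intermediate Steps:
f(y) = 2*y*(1 + y - 31/y) (f(y) = (y + (1 - 31/y))*(2*y) = (1 + y - 31/y)*(2*y) = 2*y*(1 + y - 31/y))
x(P, h) = -177/2 + P/2 + h/2 (x(P, h) = ((P + h) - 177)/2 = (-177 + P + h)/2 = -177/2 + P/2 + h/2)
f(-143) - x(p, √(72 + 219)) = (-62 + 2*(-143) + 2*(-143)²) - (-177/2 + (½)*318 + √(72 + 219)/2) = (-62 - 286 + 2*20449) - (-177/2 + 159 + √291/2) = (-62 - 286 + 40898) - (141/2 + √291/2) = 40550 + (-141/2 - √291/2) = 80959/2 - √291/2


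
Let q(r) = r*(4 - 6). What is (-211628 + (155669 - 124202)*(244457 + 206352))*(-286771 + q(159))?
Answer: -4072470915395575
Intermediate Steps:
q(r) = -2*r (q(r) = r*(-2) = -2*r)
(-211628 + (155669 - 124202)*(244457 + 206352))*(-286771 + q(159)) = (-211628 + (155669 - 124202)*(244457 + 206352))*(-286771 - 2*159) = (-211628 + 31467*450809)*(-286771 - 318) = (-211628 + 14185606803)*(-287089) = 14185395175*(-287089) = -4072470915395575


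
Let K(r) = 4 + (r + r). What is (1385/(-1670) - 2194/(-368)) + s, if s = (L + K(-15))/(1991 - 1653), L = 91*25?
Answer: 4708267/399464 ≈ 11.786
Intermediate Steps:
K(r) = 4 + 2*r
L = 2275
s = 173/26 (s = (2275 + (4 + 2*(-15)))/(1991 - 1653) = (2275 + (4 - 30))/338 = (2275 - 26)*(1/338) = 2249*(1/338) = 173/26 ≈ 6.6538)
(1385/(-1670) - 2194/(-368)) + s = (1385/(-1670) - 2194/(-368)) + 173/26 = (1385*(-1/1670) - 2194*(-1/368)) + 173/26 = (-277/334 + 1097/184) + 173/26 = 157715/30728 + 173/26 = 4708267/399464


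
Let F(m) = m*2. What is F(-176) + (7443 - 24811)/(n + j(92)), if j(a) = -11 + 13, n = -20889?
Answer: -7334856/20887 ≈ -351.17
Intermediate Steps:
j(a) = 2
F(m) = 2*m
F(-176) + (7443 - 24811)/(n + j(92)) = 2*(-176) + (7443 - 24811)/(-20889 + 2) = -352 - 17368/(-20887) = -352 - 17368*(-1/20887) = -352 + 17368/20887 = -7334856/20887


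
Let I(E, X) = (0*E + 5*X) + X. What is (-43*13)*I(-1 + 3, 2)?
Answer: -6708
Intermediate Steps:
I(E, X) = 6*X (I(E, X) = (0 + 5*X) + X = 5*X + X = 6*X)
(-43*13)*I(-1 + 3, 2) = (-43*13)*(6*2) = -559*12 = -6708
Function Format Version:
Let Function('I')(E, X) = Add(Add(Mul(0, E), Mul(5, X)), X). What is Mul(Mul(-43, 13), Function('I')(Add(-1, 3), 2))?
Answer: -6708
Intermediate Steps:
Function('I')(E, X) = Mul(6, X) (Function('I')(E, X) = Add(Add(0, Mul(5, X)), X) = Add(Mul(5, X), X) = Mul(6, X))
Mul(Mul(-43, 13), Function('I')(Add(-1, 3), 2)) = Mul(Mul(-43, 13), Mul(6, 2)) = Mul(-559, 12) = -6708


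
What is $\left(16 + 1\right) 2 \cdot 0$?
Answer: $0$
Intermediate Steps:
$\left(16 + 1\right) 2 \cdot 0 = 17 \cdot 0 = 0$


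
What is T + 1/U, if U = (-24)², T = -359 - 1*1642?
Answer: -1152575/576 ≈ -2001.0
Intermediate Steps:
T = -2001 (T = -359 - 1642 = -2001)
U = 576
T + 1/U = -2001 + 1/576 = -1152575/576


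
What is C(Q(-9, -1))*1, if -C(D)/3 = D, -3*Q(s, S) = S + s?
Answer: -10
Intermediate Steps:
Q(s, S) = -S/3 - s/3 (Q(s, S) = -(S + s)/3 = -S/3 - s/3)
C(D) = -3*D
C(Q(-9, -1))*1 = -3*(-1/3*(-1) - 1/3*(-9))*1 = -3*(1/3 + 3)*1 = -3*10/3*1 = -10*1 = -10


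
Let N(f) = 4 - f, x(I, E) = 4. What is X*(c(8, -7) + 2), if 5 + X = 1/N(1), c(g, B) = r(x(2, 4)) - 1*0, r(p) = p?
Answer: -28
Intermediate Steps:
c(g, B) = 4 (c(g, B) = 4 - 1*0 = 4 + 0 = 4)
X = -14/3 (X = -5 + 1/(4 - 1*1) = -5 + 1/(4 - 1) = -5 + 1/3 = -5 + ⅓ = -14/3 ≈ -4.6667)
X*(c(8, -7) + 2) = -14*(4 + 2)/3 = -14/3*6 = -28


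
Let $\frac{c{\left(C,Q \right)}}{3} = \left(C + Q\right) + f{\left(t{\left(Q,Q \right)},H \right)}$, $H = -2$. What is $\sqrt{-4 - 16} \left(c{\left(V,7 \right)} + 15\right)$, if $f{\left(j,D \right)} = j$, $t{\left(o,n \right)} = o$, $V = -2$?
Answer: $102 i \sqrt{5} \approx 228.08 i$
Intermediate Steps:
$c{\left(C,Q \right)} = 3 C + 6 Q$ ($c{\left(C,Q \right)} = 3 \left(\left(C + Q\right) + Q\right) = 3 \left(C + 2 Q\right) = 3 C + 6 Q$)
$\sqrt{-4 - 16} \left(c{\left(V,7 \right)} + 15\right) = \sqrt{-4 - 16} \left(\left(3 \left(-2\right) + 6 \cdot 7\right) + 15\right) = \sqrt{-20} \left(\left(-6 + 42\right) + 15\right) = 2 i \sqrt{5} \left(36 + 15\right) = 2 i \sqrt{5} \cdot 51 = 102 i \sqrt{5}$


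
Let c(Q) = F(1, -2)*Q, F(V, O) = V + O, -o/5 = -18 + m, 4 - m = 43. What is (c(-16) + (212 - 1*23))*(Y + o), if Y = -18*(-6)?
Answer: 80565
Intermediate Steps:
m = -39 (m = 4 - 1*43 = 4 - 43 = -39)
o = 285 (o = -5*(-18 - 39) = -5*(-57) = 285)
F(V, O) = O + V
Y = 108
c(Q) = -Q (c(Q) = (-2 + 1)*Q = -Q)
(c(-16) + (212 - 1*23))*(Y + o) = (-1*(-16) + (212 - 1*23))*(108 + 285) = (16 + (212 - 23))*393 = (16 + 189)*393 = 205*393 = 80565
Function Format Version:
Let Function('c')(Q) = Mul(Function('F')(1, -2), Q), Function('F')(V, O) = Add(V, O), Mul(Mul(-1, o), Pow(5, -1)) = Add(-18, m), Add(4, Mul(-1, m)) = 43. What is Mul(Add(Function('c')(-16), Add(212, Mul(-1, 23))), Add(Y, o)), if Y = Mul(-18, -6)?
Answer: 80565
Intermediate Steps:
m = -39 (m = Add(4, Mul(-1, 43)) = Add(4, -43) = -39)
o = 285 (o = Mul(-5, Add(-18, -39)) = Mul(-5, -57) = 285)
Function('F')(V, O) = Add(O, V)
Y = 108
Function('c')(Q) = Mul(-1, Q) (Function('c')(Q) = Mul(Add(-2, 1), Q) = Mul(-1, Q))
Mul(Add(Function('c')(-16), Add(212, Mul(-1, 23))), Add(Y, o)) = Mul(Add(Mul(-1, -16), Add(212, Mul(-1, 23))), Add(108, 285)) = Mul(Add(16, Add(212, -23)), 393) = Mul(Add(16, 189), 393) = Mul(205, 393) = 80565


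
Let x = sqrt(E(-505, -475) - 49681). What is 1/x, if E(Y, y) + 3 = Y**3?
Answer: -I*sqrt(128837309)/128837309 ≈ -8.8101e-5*I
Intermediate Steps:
E(Y, y) = -3 + Y**3
x = I*sqrt(128837309) (x = sqrt((-3 + (-505)**3) - 49681) = sqrt((-3 - 128787625) - 49681) = sqrt(-128787628 - 49681) = sqrt(-128837309) = I*sqrt(128837309) ≈ 11351.0*I)
1/x = 1/(I*sqrt(128837309)) = -I*sqrt(128837309)/128837309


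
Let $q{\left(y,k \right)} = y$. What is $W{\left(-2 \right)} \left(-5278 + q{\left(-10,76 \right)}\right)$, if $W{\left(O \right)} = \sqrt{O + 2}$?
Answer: $0$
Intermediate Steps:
$W{\left(O \right)} = \sqrt{2 + O}$
$W{\left(-2 \right)} \left(-5278 + q{\left(-10,76 \right)}\right) = \sqrt{2 - 2} \left(-5278 - 10\right) = \sqrt{0} \left(-5288\right) = 0 \left(-5288\right) = 0$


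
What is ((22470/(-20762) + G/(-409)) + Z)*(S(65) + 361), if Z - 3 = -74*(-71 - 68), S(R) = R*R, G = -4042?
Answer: 28644614251464/606547 ≈ 4.7226e+7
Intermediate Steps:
S(R) = R²
Z = 10289 (Z = 3 - 74*(-71 - 68) = 3 - 74*(-139) = 3 + 10286 = 10289)
((22470/(-20762) + G/(-409)) + Z)*(S(65) + 361) = ((22470/(-20762) - 4042/(-409)) + 10289)*(65² + 361) = ((22470*(-1/20762) - 4042*(-1/409)) + 10289)*(4225 + 361) = ((-1605/1483 + 4042/409) + 10289)*4586 = (5337841/606547 + 10289)*4586 = (6246099924/606547)*4586 = 28644614251464/606547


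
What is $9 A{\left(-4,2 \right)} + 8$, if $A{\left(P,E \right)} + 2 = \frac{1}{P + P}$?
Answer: $- \frac{89}{8} \approx -11.125$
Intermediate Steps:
$A{\left(P,E \right)} = -2 + \frac{1}{2 P}$ ($A{\left(P,E \right)} = -2 + \frac{1}{P + P} = -2 + \frac{1}{2 P}$)
$9 A{\left(-4,2 \right)} + 8 = 9 \left(-2 + \frac{1}{2 \left(-4\right)}\right) + 8 = 9 \left(-2 + \frac{1}{2} \left(- \frac{1}{4}\right)\right) + 8 = 9 \left(-2 - \frac{1}{8}\right) + 8 = 9 \left(- \frac{17}{8}\right) + 8 = - \frac{153}{8} + 8 = - \frac{89}{8}$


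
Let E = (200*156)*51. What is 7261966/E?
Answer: 3630983/795600 ≈ 4.5638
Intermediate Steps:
E = 1591200 (E = 31200*51 = 1591200)
7261966/E = 7261966/1591200 = 7261966*(1/1591200) = 3630983/795600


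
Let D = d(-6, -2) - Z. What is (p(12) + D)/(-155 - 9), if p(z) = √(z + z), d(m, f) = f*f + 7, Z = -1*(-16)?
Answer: 5/164 - √6/82 ≈ 0.00061598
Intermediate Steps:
Z = 16
d(m, f) = 7 + f² (d(m, f) = f² + 7 = 7 + f²)
p(z) = √2*√z (p(z) = √(2*z) = √2*√z)
D = -5 (D = (7 + (-2)²) - 1*16 = (7 + 4) - 16 = 11 - 16 = -5)
(p(12) + D)/(-155 - 9) = (√2*√12 - 5)/(-155 - 9) = (√2*(2*√3) - 5)/(-164) = (2*√6 - 5)*(-1/164) = (-5 + 2*√6)*(-1/164) = 5/164 - √6/82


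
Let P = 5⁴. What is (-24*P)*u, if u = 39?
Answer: -585000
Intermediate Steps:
P = 625
(-24*P)*u = -24*625*39 = -15000*39 = -585000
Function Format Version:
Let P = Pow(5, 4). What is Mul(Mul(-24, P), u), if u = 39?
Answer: -585000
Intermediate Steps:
P = 625
Mul(Mul(-24, P), u) = Mul(Mul(-24, 625), 39) = Mul(-15000, 39) = -585000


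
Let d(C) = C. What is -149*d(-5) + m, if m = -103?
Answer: 642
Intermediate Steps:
-149*d(-5) + m = -149*(-5) - 103 = 745 - 103 = 642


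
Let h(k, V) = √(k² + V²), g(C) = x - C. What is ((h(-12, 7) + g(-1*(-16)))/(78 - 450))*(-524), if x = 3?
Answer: -1703/93 + 131*√193/93 ≈ 1.2571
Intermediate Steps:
g(C) = 3 - C
h(k, V) = √(V² + k²)
((h(-12, 7) + g(-1*(-16)))/(78 - 450))*(-524) = ((√(7² + (-12)²) + (3 - (-1)*(-16)))/(78 - 450))*(-524) = ((√(49 + 144) + (3 - 1*16))/(-372))*(-524) = ((√193 + (3 - 16))*(-1/372))*(-524) = ((√193 - 13)*(-1/372))*(-524) = ((-13 + √193)*(-1/372))*(-524) = (13/372 - √193/372)*(-524) = -1703/93 + 131*√193/93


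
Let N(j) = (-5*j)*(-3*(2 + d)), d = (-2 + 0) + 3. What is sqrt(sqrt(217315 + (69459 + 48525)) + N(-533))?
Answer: sqrt(-23985 + sqrt(335299)) ≈ 152.99*I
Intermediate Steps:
d = 1 (d = -2 + 3 = 1)
N(j) = 45*j (N(j) = (-5*j)*(-3*(2 + 1)) = (-5*j)*(-3*3) = -5*j*(-9) = 45*j)
sqrt(sqrt(217315 + (69459 + 48525)) + N(-533)) = sqrt(sqrt(217315 + (69459 + 48525)) + 45*(-533)) = sqrt(sqrt(217315 + 117984) - 23985) = sqrt(sqrt(335299) - 23985) = sqrt(-23985 + sqrt(335299))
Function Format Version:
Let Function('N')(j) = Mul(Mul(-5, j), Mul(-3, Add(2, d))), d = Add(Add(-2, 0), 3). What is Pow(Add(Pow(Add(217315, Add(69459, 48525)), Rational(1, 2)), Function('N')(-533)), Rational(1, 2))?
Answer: Pow(Add(-23985, Pow(335299, Rational(1, 2))), Rational(1, 2)) ≈ Mul(152.99, I)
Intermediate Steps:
d = 1 (d = Add(-2, 3) = 1)
Function('N')(j) = Mul(45, j) (Function('N')(j) = Mul(Mul(-5, j), Mul(-3, Add(2, 1))) = Mul(Mul(-5, j), Mul(-3, 3)) = Mul(Mul(-5, j), -9) = Mul(45, j))
Pow(Add(Pow(Add(217315, Add(69459, 48525)), Rational(1, 2)), Function('N')(-533)), Rational(1, 2)) = Pow(Add(Pow(Add(217315, Add(69459, 48525)), Rational(1, 2)), Mul(45, -533)), Rational(1, 2)) = Pow(Add(Pow(Add(217315, 117984), Rational(1, 2)), -23985), Rational(1, 2)) = Pow(Add(Pow(335299, Rational(1, 2)), -23985), Rational(1, 2)) = Pow(Add(-23985, Pow(335299, Rational(1, 2))), Rational(1, 2))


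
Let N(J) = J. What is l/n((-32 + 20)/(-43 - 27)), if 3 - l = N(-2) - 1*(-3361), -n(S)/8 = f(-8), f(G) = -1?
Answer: -839/2 ≈ -419.50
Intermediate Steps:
n(S) = 8 (n(S) = -8*(-1) = 8)
l = -3356 (l = 3 - (-2 - 1*(-3361)) = 3 - (-2 + 3361) = 3 - 1*3359 = 3 - 3359 = -3356)
l/n((-32 + 20)/(-43 - 27)) = -3356/8 = -3356*⅛ = -839/2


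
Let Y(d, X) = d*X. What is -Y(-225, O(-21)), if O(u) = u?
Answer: -4725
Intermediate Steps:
Y(d, X) = X*d
-Y(-225, O(-21)) = -(-21)*(-225) = -1*4725 = -4725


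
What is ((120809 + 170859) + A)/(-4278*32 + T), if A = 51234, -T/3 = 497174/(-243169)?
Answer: -41691568219/16643685951 ≈ -2.5049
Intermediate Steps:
T = 1491522/243169 (T = -1491522/(-243169) = -1491522*(-1)/243169 = -3*(-497174/243169) = 1491522/243169 ≈ 6.1337)
((120809 + 170859) + A)/(-4278*32 + T) = ((120809 + 170859) + 51234)/(-4278*32 + 1491522/243169) = (291668 + 51234)/(-136896 + 1491522/243169) = 342902/(-33287371902/243169) = 342902*(-243169/33287371902) = -41691568219/16643685951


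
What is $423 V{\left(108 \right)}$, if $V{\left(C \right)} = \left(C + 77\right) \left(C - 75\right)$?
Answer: $2582415$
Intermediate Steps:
$V{\left(C \right)} = \left(-75 + C\right) \left(77 + C\right)$ ($V{\left(C \right)} = \left(77 + C\right) \left(-75 + C\right) = \left(-75 + C\right) \left(77 + C\right)$)
$423 V{\left(108 \right)} = 423 \left(-5775 + 108^{2} + 2 \cdot 108\right) = 423 \left(-5775 + 11664 + 216\right) = 423 \cdot 6105 = 2582415$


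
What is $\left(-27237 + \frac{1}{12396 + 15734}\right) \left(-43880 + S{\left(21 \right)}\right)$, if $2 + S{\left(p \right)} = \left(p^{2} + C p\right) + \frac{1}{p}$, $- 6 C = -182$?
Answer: $\frac{688703308604347}{590730} \approx 1.1659 \cdot 10^{9}$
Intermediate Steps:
$C = \frac{91}{3}$ ($C = \left(- \frac{1}{6}\right) \left(-182\right) = \frac{91}{3} \approx 30.333$)
$S{\left(p \right)} = -2 + \frac{1}{p} + p^{2} + \frac{91 p}{3}$ ($S{\left(p \right)} = -2 + \left(\left(p^{2} + \frac{91 p}{3}\right) + \frac{1}{p}\right) = -2 + \left(\frac{1}{p} + p^{2} + \frac{91 p}{3}\right) = -2 + \frac{1}{p} + p^{2} + \frac{91 p}{3}$)
$\left(-27237 + \frac{1}{12396 + 15734}\right) \left(-43880 + S{\left(21 \right)}\right) = \left(-27237 + \frac{1}{12396 + 15734}\right) \left(-43880 + \left(-2 + \frac{1}{21} + 21^{2} + \frac{91}{3} \cdot 21\right)\right) = \left(-27237 + \frac{1}{28130}\right) \left(-43880 + \left(-2 + \frac{1}{21} + 441 + 637\right)\right) = \left(-27237 + \frac{1}{28130}\right) \left(-43880 + \frac{22597}{21}\right) = \left(- \frac{766176809}{28130}\right) \left(- \frac{898883}{21}\right) = \frac{688703308604347}{590730}$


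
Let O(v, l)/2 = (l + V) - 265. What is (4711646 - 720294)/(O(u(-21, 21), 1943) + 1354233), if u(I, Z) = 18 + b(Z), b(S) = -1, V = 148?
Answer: 3991352/1357885 ≈ 2.9394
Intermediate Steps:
u(I, Z) = 17 (u(I, Z) = 18 - 1 = 17)
O(v, l) = -234 + 2*l (O(v, l) = 2*((l + 148) - 265) = 2*((148 + l) - 265) = 2*(-117 + l) = -234 + 2*l)
(4711646 - 720294)/(O(u(-21, 21), 1943) + 1354233) = (4711646 - 720294)/((-234 + 2*1943) + 1354233) = 3991352/((-234 + 3886) + 1354233) = 3991352/(3652 + 1354233) = 3991352/1357885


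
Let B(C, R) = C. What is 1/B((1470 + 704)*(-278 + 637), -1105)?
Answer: 1/780466 ≈ 1.2813e-6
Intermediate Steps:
1/B((1470 + 704)*(-278 + 637), -1105) = 1/((1470 + 704)*(-278 + 637)) = 1/(2174*359) = 1/780466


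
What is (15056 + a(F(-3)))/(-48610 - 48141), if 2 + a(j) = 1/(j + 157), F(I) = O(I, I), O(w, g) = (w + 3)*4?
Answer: -2363479/15189907 ≈ -0.15560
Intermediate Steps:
O(w, g) = 12 + 4*w (O(w, g) = (3 + w)*4 = 12 + 4*w)
F(I) = 12 + 4*I
a(j) = -2 + 1/(157 + j) (a(j) = -2 + 1/(j + 157) = -2 + 1/(157 + j))
(15056 + a(F(-3)))/(-48610 - 48141) = (15056 + (-313 - 2*(12 + 4*(-3)))/(157 + (12 + 4*(-3))))/(-48610 - 48141) = (15056 + (-313 - 2*(12 - 12))/(157 + (12 - 12)))/(-96751) = (15056 + (-313 - 2*0)/(157 + 0))*(-1/96751) = (15056 + (-313 + 0)/157)*(-1/96751) = (15056 + (1/157)*(-313))*(-1/96751) = (15056 - 313/157)*(-1/96751) = (2363479/157)*(-1/96751) = -2363479/15189907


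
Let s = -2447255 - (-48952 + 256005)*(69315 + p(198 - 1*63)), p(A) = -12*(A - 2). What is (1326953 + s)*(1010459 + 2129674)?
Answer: -44032648162400397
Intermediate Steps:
p(A) = 24 - 12*A (p(A) = -12*(-2 + A) = 24 - 12*A)
s = -14023869362 (s = -2447255 - (-48952 + 256005)*(69315 + (24 - 12*(198 - 1*63))) = -2447255 - 207053*(69315 + (24 - 12*(198 - 63))) = -2447255 - 207053*(69315 + (24 - 12*135)) = -2447255 - 207053*(69315 + (24 - 1620)) = -2447255 - 207053*(69315 - 1596) = -2447255 - 207053*67719 = -2447255 - 1*14021422107 = -2447255 - 14021422107 = -14023869362)
(1326953 + s)*(1010459 + 2129674) = (1326953 - 14023869362)*(1010459 + 2129674) = -14022542409*3140133 = -44032648162400397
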